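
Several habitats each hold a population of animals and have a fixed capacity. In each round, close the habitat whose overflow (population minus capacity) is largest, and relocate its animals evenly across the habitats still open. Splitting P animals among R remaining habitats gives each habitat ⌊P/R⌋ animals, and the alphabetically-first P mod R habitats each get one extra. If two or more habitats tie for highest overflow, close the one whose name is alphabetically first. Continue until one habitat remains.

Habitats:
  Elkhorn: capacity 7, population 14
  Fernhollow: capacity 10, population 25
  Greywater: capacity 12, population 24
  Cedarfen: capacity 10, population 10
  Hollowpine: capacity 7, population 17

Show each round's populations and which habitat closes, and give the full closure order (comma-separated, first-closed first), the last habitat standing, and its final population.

Closure order: Fernhollow, Greywater, Hollowpine, Elkhorn
Last habitat: Cedarfen with 90 animals

Round 1: Cedarfen=10 Elkhorn=14 Fernhollow=25 Greywater=24 Hollowpine=17 → close Fernhollow (overflow 15)
  25÷4 = 6 each, +1 to first 1
Round 2: Cedarfen=17 Elkhorn=20 Greywater=30 Hollowpine=23 → close Greywater (overflow 18)
  30÷3 = 10 each, +1 to first 0
Round 3: Cedarfen=27 Elkhorn=30 Hollowpine=33 → close Hollowpine (overflow 26)
  33÷2 = 16 each, +1 to first 1
Round 4: Cedarfen=44 Elkhorn=46 → close Elkhorn (overflow 39)
  46÷1 = 46 each, +1 to first 0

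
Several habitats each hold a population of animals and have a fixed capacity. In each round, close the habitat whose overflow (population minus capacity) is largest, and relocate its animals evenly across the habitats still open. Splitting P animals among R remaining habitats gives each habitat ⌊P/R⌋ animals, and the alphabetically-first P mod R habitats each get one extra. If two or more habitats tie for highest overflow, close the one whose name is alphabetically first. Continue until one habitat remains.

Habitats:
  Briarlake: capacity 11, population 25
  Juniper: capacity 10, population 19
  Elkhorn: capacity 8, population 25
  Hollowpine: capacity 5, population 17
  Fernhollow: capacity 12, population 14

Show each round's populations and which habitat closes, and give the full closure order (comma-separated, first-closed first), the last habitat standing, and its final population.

Round 1: Briarlake=25 Elkhorn=25 Fernhollow=14 Hollowpine=17 Juniper=19 → close Elkhorn (overflow 17)
  25÷4 = 6 each, +1 to first 1
Round 2: Briarlake=32 Fernhollow=20 Hollowpine=23 Juniper=25 → close Briarlake (overflow 21)
  32÷3 = 10 each, +1 to first 2
Round 3: Fernhollow=31 Hollowpine=34 Juniper=35 → close Hollowpine (overflow 29)
  34÷2 = 17 each, +1 to first 0
Round 4: Fernhollow=48 Juniper=52 → close Juniper (overflow 42)
  52÷1 = 52 each, +1 to first 0

Closure order: Elkhorn, Briarlake, Hollowpine, Juniper
Last habitat: Fernhollow with 100 animals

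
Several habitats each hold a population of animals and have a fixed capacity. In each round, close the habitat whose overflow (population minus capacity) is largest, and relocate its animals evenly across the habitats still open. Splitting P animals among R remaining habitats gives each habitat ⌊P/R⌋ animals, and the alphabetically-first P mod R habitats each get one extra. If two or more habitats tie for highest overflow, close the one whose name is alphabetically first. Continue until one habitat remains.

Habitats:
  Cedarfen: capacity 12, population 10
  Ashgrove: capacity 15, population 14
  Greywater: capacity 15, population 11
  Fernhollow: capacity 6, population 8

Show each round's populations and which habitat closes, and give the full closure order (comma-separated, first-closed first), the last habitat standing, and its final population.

Round 1: Ashgrove=14 Cedarfen=10 Fernhollow=8 Greywater=11 → close Fernhollow (overflow 2)
  8÷3 = 2 each, +1 to first 2
Round 2: Ashgrove=17 Cedarfen=13 Greywater=13 → close Ashgrove (overflow 2)
  17÷2 = 8 each, +1 to first 1
Round 3: Cedarfen=22 Greywater=21 → close Cedarfen (overflow 10)
  22÷1 = 22 each, +1 to first 0

Closure order: Fernhollow, Ashgrove, Cedarfen
Last habitat: Greywater with 43 animals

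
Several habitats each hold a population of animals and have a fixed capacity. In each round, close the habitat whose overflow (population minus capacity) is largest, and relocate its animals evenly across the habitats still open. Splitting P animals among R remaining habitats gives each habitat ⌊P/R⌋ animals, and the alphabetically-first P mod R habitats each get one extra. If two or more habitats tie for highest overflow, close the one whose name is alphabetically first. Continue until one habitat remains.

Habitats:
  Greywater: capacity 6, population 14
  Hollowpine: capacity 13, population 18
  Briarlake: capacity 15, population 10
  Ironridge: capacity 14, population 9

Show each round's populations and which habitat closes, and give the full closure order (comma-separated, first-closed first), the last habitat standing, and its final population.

Round 1: Briarlake=10 Greywater=14 Hollowpine=18 Ironridge=9 → close Greywater (overflow 8)
  14÷3 = 4 each, +1 to first 2
Round 2: Briarlake=15 Hollowpine=23 Ironridge=13 → close Hollowpine (overflow 10)
  23÷2 = 11 each, +1 to first 1
Round 3: Briarlake=27 Ironridge=24 → close Briarlake (overflow 12)
  27÷1 = 27 each, +1 to first 0

Closure order: Greywater, Hollowpine, Briarlake
Last habitat: Ironridge with 51 animals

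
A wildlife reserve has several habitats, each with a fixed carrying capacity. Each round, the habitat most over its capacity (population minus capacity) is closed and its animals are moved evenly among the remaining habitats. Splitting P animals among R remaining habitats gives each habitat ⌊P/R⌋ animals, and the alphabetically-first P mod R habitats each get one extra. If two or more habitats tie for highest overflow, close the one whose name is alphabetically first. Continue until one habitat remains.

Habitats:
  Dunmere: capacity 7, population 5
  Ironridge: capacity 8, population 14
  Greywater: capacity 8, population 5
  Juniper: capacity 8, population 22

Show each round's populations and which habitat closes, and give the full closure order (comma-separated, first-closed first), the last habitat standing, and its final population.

Closure order: Juniper, Ironridge, Dunmere
Last habitat: Greywater with 46 animals

Round 1: Dunmere=5 Greywater=5 Ironridge=14 Juniper=22 → close Juniper (overflow 14)
  22÷3 = 7 each, +1 to first 1
Round 2: Dunmere=13 Greywater=12 Ironridge=21 → close Ironridge (overflow 13)
  21÷2 = 10 each, +1 to first 1
Round 3: Dunmere=24 Greywater=22 → close Dunmere (overflow 17)
  24÷1 = 24 each, +1 to first 0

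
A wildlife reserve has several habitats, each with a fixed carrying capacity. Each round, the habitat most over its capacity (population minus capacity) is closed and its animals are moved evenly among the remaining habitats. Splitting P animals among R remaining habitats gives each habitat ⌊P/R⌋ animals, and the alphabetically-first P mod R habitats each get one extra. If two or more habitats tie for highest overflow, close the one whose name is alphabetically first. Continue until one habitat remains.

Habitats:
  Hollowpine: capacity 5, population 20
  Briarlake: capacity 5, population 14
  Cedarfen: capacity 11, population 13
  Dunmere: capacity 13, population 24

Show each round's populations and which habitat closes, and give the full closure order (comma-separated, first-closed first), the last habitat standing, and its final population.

Round 1: Briarlake=14 Cedarfen=13 Dunmere=24 Hollowpine=20 → close Hollowpine (overflow 15)
  20÷3 = 6 each, +1 to first 2
Round 2: Briarlake=21 Cedarfen=20 Dunmere=30 → close Dunmere (overflow 17)
  30÷2 = 15 each, +1 to first 0
Round 3: Briarlake=36 Cedarfen=35 → close Briarlake (overflow 31)
  36÷1 = 36 each, +1 to first 0

Closure order: Hollowpine, Dunmere, Briarlake
Last habitat: Cedarfen with 71 animals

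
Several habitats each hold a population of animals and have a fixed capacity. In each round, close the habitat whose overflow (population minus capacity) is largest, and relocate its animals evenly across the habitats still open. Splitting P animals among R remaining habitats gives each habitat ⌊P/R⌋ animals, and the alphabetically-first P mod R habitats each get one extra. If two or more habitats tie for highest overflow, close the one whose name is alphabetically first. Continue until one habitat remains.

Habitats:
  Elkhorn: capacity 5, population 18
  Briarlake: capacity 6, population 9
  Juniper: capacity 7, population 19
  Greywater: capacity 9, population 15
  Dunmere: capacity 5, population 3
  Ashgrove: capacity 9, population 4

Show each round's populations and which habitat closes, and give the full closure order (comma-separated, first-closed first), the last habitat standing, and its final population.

Round 1: Ashgrove=4 Briarlake=9 Dunmere=3 Elkhorn=18 Greywater=15 Juniper=19 → close Elkhorn (overflow 13)
  18÷5 = 3 each, +1 to first 3
Round 2: Ashgrove=8 Briarlake=13 Dunmere=7 Greywater=18 Juniper=22 → close Juniper (overflow 15)
  22÷4 = 5 each, +1 to first 2
Round 3: Ashgrove=14 Briarlake=19 Dunmere=12 Greywater=23 → close Greywater (overflow 14)
  23÷3 = 7 each, +1 to first 2
Round 4: Ashgrove=22 Briarlake=27 Dunmere=19 → close Briarlake (overflow 21)
  27÷2 = 13 each, +1 to first 1
Round 5: Ashgrove=36 Dunmere=32 → close Ashgrove (overflow 27)
  36÷1 = 36 each, +1 to first 0

Closure order: Elkhorn, Juniper, Greywater, Briarlake, Ashgrove
Last habitat: Dunmere with 68 animals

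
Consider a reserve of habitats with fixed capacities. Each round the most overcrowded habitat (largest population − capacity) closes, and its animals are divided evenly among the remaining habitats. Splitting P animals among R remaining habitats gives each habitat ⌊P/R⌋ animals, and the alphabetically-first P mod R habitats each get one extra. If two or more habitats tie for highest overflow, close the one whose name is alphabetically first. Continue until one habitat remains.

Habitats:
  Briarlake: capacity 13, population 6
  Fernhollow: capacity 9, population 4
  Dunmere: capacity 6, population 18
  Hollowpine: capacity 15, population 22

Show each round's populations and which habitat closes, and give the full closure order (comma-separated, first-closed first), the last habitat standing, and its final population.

Closure order: Dunmere, Hollowpine, Fernhollow
Last habitat: Briarlake with 50 animals

Round 1: Briarlake=6 Dunmere=18 Fernhollow=4 Hollowpine=22 → close Dunmere (overflow 12)
  18÷3 = 6 each, +1 to first 0
Round 2: Briarlake=12 Fernhollow=10 Hollowpine=28 → close Hollowpine (overflow 13)
  28÷2 = 14 each, +1 to first 0
Round 3: Briarlake=26 Fernhollow=24 → close Fernhollow (overflow 15)
  24÷1 = 24 each, +1 to first 0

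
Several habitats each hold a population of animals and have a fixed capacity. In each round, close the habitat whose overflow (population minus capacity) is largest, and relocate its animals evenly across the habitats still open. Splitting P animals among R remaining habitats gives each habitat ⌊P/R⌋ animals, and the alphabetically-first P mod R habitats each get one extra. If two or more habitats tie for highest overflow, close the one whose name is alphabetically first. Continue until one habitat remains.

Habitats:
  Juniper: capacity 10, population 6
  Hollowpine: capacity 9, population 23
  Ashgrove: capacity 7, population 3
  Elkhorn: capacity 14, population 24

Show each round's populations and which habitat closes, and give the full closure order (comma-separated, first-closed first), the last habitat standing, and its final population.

Round 1: Ashgrove=3 Elkhorn=24 Hollowpine=23 Juniper=6 → close Hollowpine (overflow 14)
  23÷3 = 7 each, +1 to first 2
Round 2: Ashgrove=11 Elkhorn=32 Juniper=13 → close Elkhorn (overflow 18)
  32÷2 = 16 each, +1 to first 0
Round 3: Ashgrove=27 Juniper=29 → close Ashgrove (overflow 20)
  27÷1 = 27 each, +1 to first 0

Closure order: Hollowpine, Elkhorn, Ashgrove
Last habitat: Juniper with 56 animals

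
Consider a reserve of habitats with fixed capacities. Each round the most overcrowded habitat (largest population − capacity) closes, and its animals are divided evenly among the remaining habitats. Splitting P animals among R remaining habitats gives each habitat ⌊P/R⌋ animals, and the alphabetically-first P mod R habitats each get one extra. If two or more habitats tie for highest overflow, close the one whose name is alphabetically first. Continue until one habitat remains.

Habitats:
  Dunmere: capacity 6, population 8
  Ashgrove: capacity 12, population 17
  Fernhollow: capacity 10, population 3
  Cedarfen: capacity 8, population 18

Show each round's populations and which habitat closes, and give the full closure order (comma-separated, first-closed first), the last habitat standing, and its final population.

Round 1: Ashgrove=17 Cedarfen=18 Dunmere=8 Fernhollow=3 → close Cedarfen (overflow 10)
  18÷3 = 6 each, +1 to first 0
Round 2: Ashgrove=23 Dunmere=14 Fernhollow=9 → close Ashgrove (overflow 11)
  23÷2 = 11 each, +1 to first 1
Round 3: Dunmere=26 Fernhollow=20 → close Dunmere (overflow 20)
  26÷1 = 26 each, +1 to first 0

Closure order: Cedarfen, Ashgrove, Dunmere
Last habitat: Fernhollow with 46 animals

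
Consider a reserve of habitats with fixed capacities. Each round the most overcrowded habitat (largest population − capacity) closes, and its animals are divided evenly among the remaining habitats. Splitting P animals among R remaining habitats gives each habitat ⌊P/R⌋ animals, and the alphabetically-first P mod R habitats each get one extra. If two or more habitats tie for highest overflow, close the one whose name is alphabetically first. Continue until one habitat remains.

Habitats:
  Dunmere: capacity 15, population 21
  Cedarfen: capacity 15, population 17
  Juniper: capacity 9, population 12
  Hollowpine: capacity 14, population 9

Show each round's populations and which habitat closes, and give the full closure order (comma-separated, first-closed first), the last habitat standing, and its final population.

Round 1: Cedarfen=17 Dunmere=21 Hollowpine=9 Juniper=12 → close Dunmere (overflow 6)
  21÷3 = 7 each, +1 to first 0
Round 2: Cedarfen=24 Hollowpine=16 Juniper=19 → close Juniper (overflow 10)
  19÷2 = 9 each, +1 to first 1
Round 3: Cedarfen=34 Hollowpine=25 → close Cedarfen (overflow 19)
  34÷1 = 34 each, +1 to first 0

Closure order: Dunmere, Juniper, Cedarfen
Last habitat: Hollowpine with 59 animals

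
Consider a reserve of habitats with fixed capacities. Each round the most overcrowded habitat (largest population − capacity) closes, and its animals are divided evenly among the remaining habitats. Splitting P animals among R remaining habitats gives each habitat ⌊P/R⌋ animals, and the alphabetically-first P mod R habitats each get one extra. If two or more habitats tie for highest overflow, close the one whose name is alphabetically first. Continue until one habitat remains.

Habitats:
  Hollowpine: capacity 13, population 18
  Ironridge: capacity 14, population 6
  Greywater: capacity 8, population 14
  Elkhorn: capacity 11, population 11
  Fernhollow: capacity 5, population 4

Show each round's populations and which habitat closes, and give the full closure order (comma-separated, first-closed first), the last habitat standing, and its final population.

Closure order: Greywater, Hollowpine, Elkhorn, Fernhollow
Last habitat: Ironridge with 53 animals

Round 1: Elkhorn=11 Fernhollow=4 Greywater=14 Hollowpine=18 Ironridge=6 → close Greywater (overflow 6)
  14÷4 = 3 each, +1 to first 2
Round 2: Elkhorn=15 Fernhollow=8 Hollowpine=21 Ironridge=9 → close Hollowpine (overflow 8)
  21÷3 = 7 each, +1 to first 0
Round 3: Elkhorn=22 Fernhollow=15 Ironridge=16 → close Elkhorn (overflow 11)
  22÷2 = 11 each, +1 to first 0
Round 4: Fernhollow=26 Ironridge=27 → close Fernhollow (overflow 21)
  26÷1 = 26 each, +1 to first 0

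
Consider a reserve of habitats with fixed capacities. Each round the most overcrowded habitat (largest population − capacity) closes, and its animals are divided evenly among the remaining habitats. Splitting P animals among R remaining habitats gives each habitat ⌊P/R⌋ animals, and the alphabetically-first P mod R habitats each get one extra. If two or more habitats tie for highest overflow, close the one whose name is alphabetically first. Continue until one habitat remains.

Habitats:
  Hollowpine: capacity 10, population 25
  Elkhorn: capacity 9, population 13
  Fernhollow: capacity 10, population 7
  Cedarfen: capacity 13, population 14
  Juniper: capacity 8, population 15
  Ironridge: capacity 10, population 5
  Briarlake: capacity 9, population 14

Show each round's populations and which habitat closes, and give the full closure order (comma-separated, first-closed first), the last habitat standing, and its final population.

Closure order: Hollowpine, Juniper, Briarlake, Elkhorn, Cedarfen, Fernhollow
Last habitat: Ironridge with 93 animals

Round 1: Briarlake=14 Cedarfen=14 Elkhorn=13 Fernhollow=7 Hollowpine=25 Ironridge=5 Juniper=15 → close Hollowpine (overflow 15)
  25÷6 = 4 each, +1 to first 1
Round 2: Briarlake=19 Cedarfen=18 Elkhorn=17 Fernhollow=11 Ironridge=9 Juniper=19 → close Juniper (overflow 11)
  19÷5 = 3 each, +1 to first 4
Round 3: Briarlake=23 Cedarfen=22 Elkhorn=21 Fernhollow=15 Ironridge=12 → close Briarlake (overflow 14)
  23÷4 = 5 each, +1 to first 3
Round 4: Cedarfen=28 Elkhorn=27 Fernhollow=21 Ironridge=17 → close Elkhorn (overflow 18)
  27÷3 = 9 each, +1 to first 0
Round 5: Cedarfen=37 Fernhollow=30 Ironridge=26 → close Cedarfen (overflow 24)
  37÷2 = 18 each, +1 to first 1
Round 6: Fernhollow=49 Ironridge=44 → close Fernhollow (overflow 39)
  49÷1 = 49 each, +1 to first 0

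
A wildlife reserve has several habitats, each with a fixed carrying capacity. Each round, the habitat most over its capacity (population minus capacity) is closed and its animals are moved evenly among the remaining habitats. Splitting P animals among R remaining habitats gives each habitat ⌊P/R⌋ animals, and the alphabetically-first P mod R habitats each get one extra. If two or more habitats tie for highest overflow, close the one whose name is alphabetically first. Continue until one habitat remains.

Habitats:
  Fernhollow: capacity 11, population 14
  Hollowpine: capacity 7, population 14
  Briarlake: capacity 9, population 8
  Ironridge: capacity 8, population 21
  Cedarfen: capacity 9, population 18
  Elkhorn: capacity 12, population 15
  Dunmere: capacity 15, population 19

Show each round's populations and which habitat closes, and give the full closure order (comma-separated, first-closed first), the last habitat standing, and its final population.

Round 1: Briarlake=8 Cedarfen=18 Dunmere=19 Elkhorn=15 Fernhollow=14 Hollowpine=14 Ironridge=21 → close Ironridge (overflow 13)
  21÷6 = 3 each, +1 to first 3
Round 2: Briarlake=12 Cedarfen=22 Dunmere=23 Elkhorn=18 Fernhollow=17 Hollowpine=17 → close Cedarfen (overflow 13)
  22÷5 = 4 each, +1 to first 2
Round 3: Briarlake=17 Dunmere=28 Elkhorn=22 Fernhollow=21 Hollowpine=21 → close Hollowpine (overflow 14)
  21÷4 = 5 each, +1 to first 1
Round 4: Briarlake=23 Dunmere=33 Elkhorn=27 Fernhollow=26 → close Dunmere (overflow 18)
  33÷3 = 11 each, +1 to first 0
Round 5: Briarlake=34 Elkhorn=38 Fernhollow=37 → close Elkhorn (overflow 26)
  38÷2 = 19 each, +1 to first 0
Round 6: Briarlake=53 Fernhollow=56 → close Fernhollow (overflow 45)
  56÷1 = 56 each, +1 to first 0

Closure order: Ironridge, Cedarfen, Hollowpine, Dunmere, Elkhorn, Fernhollow
Last habitat: Briarlake with 109 animals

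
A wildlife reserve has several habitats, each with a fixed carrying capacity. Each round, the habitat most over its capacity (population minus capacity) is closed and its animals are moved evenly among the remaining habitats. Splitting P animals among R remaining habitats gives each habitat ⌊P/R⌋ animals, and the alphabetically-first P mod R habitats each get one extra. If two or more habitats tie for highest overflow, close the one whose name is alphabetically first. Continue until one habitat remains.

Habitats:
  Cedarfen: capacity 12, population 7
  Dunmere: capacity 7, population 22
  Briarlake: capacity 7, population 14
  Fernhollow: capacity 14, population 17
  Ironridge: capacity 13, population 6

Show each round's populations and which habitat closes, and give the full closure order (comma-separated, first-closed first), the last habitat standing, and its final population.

Round 1: Briarlake=14 Cedarfen=7 Dunmere=22 Fernhollow=17 Ironridge=6 → close Dunmere (overflow 15)
  22÷4 = 5 each, +1 to first 2
Round 2: Briarlake=20 Cedarfen=13 Fernhollow=22 Ironridge=11 → close Briarlake (overflow 13)
  20÷3 = 6 each, +1 to first 2
Round 3: Cedarfen=20 Fernhollow=29 Ironridge=17 → close Fernhollow (overflow 15)
  29÷2 = 14 each, +1 to first 1
Round 4: Cedarfen=35 Ironridge=31 → close Cedarfen (overflow 23)
  35÷1 = 35 each, +1 to first 0

Closure order: Dunmere, Briarlake, Fernhollow, Cedarfen
Last habitat: Ironridge with 66 animals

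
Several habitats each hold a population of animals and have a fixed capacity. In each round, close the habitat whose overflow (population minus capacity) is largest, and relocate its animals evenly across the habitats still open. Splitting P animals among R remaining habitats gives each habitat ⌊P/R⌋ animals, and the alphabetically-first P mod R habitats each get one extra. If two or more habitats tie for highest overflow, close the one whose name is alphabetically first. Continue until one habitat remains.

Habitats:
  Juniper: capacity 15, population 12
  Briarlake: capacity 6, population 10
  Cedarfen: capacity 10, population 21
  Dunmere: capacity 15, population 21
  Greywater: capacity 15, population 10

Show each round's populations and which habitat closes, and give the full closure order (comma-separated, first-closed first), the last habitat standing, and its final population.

Round 1: Briarlake=10 Cedarfen=21 Dunmere=21 Greywater=10 Juniper=12 → close Cedarfen (overflow 11)
  21÷4 = 5 each, +1 to first 1
Round 2: Briarlake=16 Dunmere=26 Greywater=15 Juniper=17 → close Dunmere (overflow 11)
  26÷3 = 8 each, +1 to first 2
Round 3: Briarlake=25 Greywater=24 Juniper=25 → close Briarlake (overflow 19)
  25÷2 = 12 each, +1 to first 1
Round 4: Greywater=37 Juniper=37 → close Greywater (overflow 22)
  37÷1 = 37 each, +1 to first 0

Closure order: Cedarfen, Dunmere, Briarlake, Greywater
Last habitat: Juniper with 74 animals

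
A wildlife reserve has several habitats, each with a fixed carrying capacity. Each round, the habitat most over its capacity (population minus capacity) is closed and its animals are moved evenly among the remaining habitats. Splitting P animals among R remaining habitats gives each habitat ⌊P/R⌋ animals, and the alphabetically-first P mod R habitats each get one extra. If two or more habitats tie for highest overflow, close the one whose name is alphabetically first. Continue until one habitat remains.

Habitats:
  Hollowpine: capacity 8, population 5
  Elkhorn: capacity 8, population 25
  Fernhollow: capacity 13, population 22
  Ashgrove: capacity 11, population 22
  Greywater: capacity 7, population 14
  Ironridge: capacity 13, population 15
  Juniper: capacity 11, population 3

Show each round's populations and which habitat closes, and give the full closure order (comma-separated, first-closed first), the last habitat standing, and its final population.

Round 1: Ashgrove=22 Elkhorn=25 Fernhollow=22 Greywater=14 Hollowpine=5 Ironridge=15 Juniper=3 → close Elkhorn (overflow 17)
  25÷6 = 4 each, +1 to first 1
Round 2: Ashgrove=27 Fernhollow=26 Greywater=18 Hollowpine=9 Ironridge=19 Juniper=7 → close Ashgrove (overflow 16)
  27÷5 = 5 each, +1 to first 2
Round 3: Fernhollow=32 Greywater=24 Hollowpine=14 Ironridge=24 Juniper=12 → close Fernhollow (overflow 19)
  32÷4 = 8 each, +1 to first 0
Round 4: Greywater=32 Hollowpine=22 Ironridge=32 Juniper=20 → close Greywater (overflow 25)
  32÷3 = 10 each, +1 to first 2
Round 5: Hollowpine=33 Ironridge=43 Juniper=30 → close Ironridge (overflow 30)
  43÷2 = 21 each, +1 to first 1
Round 6: Hollowpine=55 Juniper=51 → close Hollowpine (overflow 47)
  55÷1 = 55 each, +1 to first 0

Closure order: Elkhorn, Ashgrove, Fernhollow, Greywater, Ironridge, Hollowpine
Last habitat: Juniper with 106 animals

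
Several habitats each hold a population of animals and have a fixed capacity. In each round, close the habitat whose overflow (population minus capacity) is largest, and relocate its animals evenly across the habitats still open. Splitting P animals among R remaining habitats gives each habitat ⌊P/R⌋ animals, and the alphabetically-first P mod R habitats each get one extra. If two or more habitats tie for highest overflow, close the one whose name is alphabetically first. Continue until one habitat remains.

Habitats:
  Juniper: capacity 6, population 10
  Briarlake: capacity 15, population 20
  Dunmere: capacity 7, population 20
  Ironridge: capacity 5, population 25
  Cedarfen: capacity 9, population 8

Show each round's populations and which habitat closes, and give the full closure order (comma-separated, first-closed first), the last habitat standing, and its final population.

Round 1: Briarlake=20 Cedarfen=8 Dunmere=20 Ironridge=25 Juniper=10 → close Ironridge (overflow 20)
  25÷4 = 6 each, +1 to first 1
Round 2: Briarlake=27 Cedarfen=14 Dunmere=26 Juniper=16 → close Dunmere (overflow 19)
  26÷3 = 8 each, +1 to first 2
Round 3: Briarlake=36 Cedarfen=23 Juniper=24 → close Briarlake (overflow 21)
  36÷2 = 18 each, +1 to first 0
Round 4: Cedarfen=41 Juniper=42 → close Juniper (overflow 36)
  42÷1 = 42 each, +1 to first 0

Closure order: Ironridge, Dunmere, Briarlake, Juniper
Last habitat: Cedarfen with 83 animals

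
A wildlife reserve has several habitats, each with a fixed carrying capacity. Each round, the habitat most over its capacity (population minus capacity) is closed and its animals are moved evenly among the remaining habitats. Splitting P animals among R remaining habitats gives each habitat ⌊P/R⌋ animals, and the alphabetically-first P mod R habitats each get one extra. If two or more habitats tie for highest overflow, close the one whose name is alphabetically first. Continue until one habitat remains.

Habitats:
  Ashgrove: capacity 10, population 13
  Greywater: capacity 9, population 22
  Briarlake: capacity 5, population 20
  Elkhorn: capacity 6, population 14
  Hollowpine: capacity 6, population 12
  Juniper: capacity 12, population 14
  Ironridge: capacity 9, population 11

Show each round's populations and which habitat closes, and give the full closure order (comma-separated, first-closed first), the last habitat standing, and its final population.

Closure order: Briarlake, Greywater, Elkhorn, Hollowpine, Ashgrove, Ironridge
Last habitat: Juniper with 106 animals

Round 1: Ashgrove=13 Briarlake=20 Elkhorn=14 Greywater=22 Hollowpine=12 Ironridge=11 Juniper=14 → close Briarlake (overflow 15)
  20÷6 = 3 each, +1 to first 2
Round 2: Ashgrove=17 Elkhorn=18 Greywater=25 Hollowpine=15 Ironridge=14 Juniper=17 → close Greywater (overflow 16)
  25÷5 = 5 each, +1 to first 0
Round 3: Ashgrove=22 Elkhorn=23 Hollowpine=20 Ironridge=19 Juniper=22 → close Elkhorn (overflow 17)
  23÷4 = 5 each, +1 to first 3
Round 4: Ashgrove=28 Hollowpine=26 Ironridge=25 Juniper=27 → close Hollowpine (overflow 20)
  26÷3 = 8 each, +1 to first 2
Round 5: Ashgrove=37 Ironridge=34 Juniper=35 → close Ashgrove (overflow 27)
  37÷2 = 18 each, +1 to first 1
Round 6: Ironridge=53 Juniper=53 → close Ironridge (overflow 44)
  53÷1 = 53 each, +1 to first 0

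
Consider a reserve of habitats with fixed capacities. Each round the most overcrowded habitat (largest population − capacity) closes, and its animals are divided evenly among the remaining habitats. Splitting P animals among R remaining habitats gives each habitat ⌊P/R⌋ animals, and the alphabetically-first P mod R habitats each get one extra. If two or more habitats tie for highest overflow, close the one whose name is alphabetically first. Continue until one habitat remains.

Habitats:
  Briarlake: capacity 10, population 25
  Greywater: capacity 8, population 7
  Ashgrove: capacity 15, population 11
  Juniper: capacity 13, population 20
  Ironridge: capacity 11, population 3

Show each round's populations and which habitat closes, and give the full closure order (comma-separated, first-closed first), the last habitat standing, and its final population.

Closure order: Briarlake, Juniper, Greywater, Ashgrove
Last habitat: Ironridge with 66 animals

Round 1: Ashgrove=11 Briarlake=25 Greywater=7 Ironridge=3 Juniper=20 → close Briarlake (overflow 15)
  25÷4 = 6 each, +1 to first 1
Round 2: Ashgrove=18 Greywater=13 Ironridge=9 Juniper=26 → close Juniper (overflow 13)
  26÷3 = 8 each, +1 to first 2
Round 3: Ashgrove=27 Greywater=22 Ironridge=17 → close Greywater (overflow 14)
  22÷2 = 11 each, +1 to first 0
Round 4: Ashgrove=38 Ironridge=28 → close Ashgrove (overflow 23)
  38÷1 = 38 each, +1 to first 0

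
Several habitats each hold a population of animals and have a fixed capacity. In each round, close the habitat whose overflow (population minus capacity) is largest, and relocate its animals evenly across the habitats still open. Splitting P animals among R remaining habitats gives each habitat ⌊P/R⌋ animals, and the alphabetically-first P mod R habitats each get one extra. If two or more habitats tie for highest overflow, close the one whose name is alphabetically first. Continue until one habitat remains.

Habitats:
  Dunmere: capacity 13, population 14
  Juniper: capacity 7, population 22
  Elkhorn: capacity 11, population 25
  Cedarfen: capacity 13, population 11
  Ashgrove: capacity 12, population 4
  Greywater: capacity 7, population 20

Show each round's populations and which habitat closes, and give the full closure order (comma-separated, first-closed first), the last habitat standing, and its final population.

Closure order: Juniper, Elkhorn, Greywater, Dunmere, Cedarfen
Last habitat: Ashgrove with 96 animals

Round 1: Ashgrove=4 Cedarfen=11 Dunmere=14 Elkhorn=25 Greywater=20 Juniper=22 → close Juniper (overflow 15)
  22÷5 = 4 each, +1 to first 2
Round 2: Ashgrove=9 Cedarfen=16 Dunmere=18 Elkhorn=29 Greywater=24 → close Elkhorn (overflow 18)
  29÷4 = 7 each, +1 to first 1
Round 3: Ashgrove=17 Cedarfen=23 Dunmere=25 Greywater=31 → close Greywater (overflow 24)
  31÷3 = 10 each, +1 to first 1
Round 4: Ashgrove=28 Cedarfen=33 Dunmere=35 → close Dunmere (overflow 22)
  35÷2 = 17 each, +1 to first 1
Round 5: Ashgrove=46 Cedarfen=50 → close Cedarfen (overflow 37)
  50÷1 = 50 each, +1 to first 0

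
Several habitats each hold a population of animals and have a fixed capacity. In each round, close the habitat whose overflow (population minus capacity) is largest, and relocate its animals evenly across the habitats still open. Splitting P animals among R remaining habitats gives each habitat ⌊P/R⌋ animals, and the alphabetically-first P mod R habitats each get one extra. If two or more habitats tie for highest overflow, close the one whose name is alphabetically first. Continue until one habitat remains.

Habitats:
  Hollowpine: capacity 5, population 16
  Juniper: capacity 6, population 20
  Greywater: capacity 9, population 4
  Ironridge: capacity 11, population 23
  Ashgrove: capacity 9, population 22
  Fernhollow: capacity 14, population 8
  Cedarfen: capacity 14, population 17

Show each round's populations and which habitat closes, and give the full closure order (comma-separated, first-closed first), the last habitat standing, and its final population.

Round 1: Ashgrove=22 Cedarfen=17 Fernhollow=8 Greywater=4 Hollowpine=16 Ironridge=23 Juniper=20 → close Juniper (overflow 14)
  20÷6 = 3 each, +1 to first 2
Round 2: Ashgrove=26 Cedarfen=21 Fernhollow=11 Greywater=7 Hollowpine=19 Ironridge=26 → close Ashgrove (overflow 17)
  26÷5 = 5 each, +1 to first 1
Round 3: Cedarfen=27 Fernhollow=16 Greywater=12 Hollowpine=24 Ironridge=31 → close Ironridge (overflow 20)
  31÷4 = 7 each, +1 to first 3
Round 4: Cedarfen=35 Fernhollow=24 Greywater=20 Hollowpine=31 → close Hollowpine (overflow 26)
  31÷3 = 10 each, +1 to first 1
Round 5: Cedarfen=46 Fernhollow=34 Greywater=30 → close Cedarfen (overflow 32)
  46÷2 = 23 each, +1 to first 0
Round 6: Fernhollow=57 Greywater=53 → close Greywater (overflow 44)
  53÷1 = 53 each, +1 to first 0

Closure order: Juniper, Ashgrove, Ironridge, Hollowpine, Cedarfen, Greywater
Last habitat: Fernhollow with 110 animals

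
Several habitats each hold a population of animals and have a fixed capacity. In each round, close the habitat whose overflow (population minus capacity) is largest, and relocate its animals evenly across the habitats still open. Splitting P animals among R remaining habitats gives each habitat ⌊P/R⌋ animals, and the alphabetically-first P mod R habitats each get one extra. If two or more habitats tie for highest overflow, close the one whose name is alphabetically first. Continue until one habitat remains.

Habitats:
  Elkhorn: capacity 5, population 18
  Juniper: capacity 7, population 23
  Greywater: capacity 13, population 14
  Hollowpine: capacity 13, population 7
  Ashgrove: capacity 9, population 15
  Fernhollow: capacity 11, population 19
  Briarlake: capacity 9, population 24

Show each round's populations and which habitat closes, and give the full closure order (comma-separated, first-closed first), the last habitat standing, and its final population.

Round 1: Ashgrove=15 Briarlake=24 Elkhorn=18 Fernhollow=19 Greywater=14 Hollowpine=7 Juniper=23 → close Juniper (overflow 16)
  23÷6 = 3 each, +1 to first 5
Round 2: Ashgrove=19 Briarlake=28 Elkhorn=22 Fernhollow=23 Greywater=18 Hollowpine=10 → close Briarlake (overflow 19)
  28÷5 = 5 each, +1 to first 3
Round 3: Ashgrove=25 Elkhorn=28 Fernhollow=29 Greywater=23 Hollowpine=15 → close Elkhorn (overflow 23)
  28÷4 = 7 each, +1 to first 0
Round 4: Ashgrove=32 Fernhollow=36 Greywater=30 Hollowpine=22 → close Fernhollow (overflow 25)
  36÷3 = 12 each, +1 to first 0
Round 5: Ashgrove=44 Greywater=42 Hollowpine=34 → close Ashgrove (overflow 35)
  44÷2 = 22 each, +1 to first 0
Round 6: Greywater=64 Hollowpine=56 → close Greywater (overflow 51)
  64÷1 = 64 each, +1 to first 0

Closure order: Juniper, Briarlake, Elkhorn, Fernhollow, Ashgrove, Greywater
Last habitat: Hollowpine with 120 animals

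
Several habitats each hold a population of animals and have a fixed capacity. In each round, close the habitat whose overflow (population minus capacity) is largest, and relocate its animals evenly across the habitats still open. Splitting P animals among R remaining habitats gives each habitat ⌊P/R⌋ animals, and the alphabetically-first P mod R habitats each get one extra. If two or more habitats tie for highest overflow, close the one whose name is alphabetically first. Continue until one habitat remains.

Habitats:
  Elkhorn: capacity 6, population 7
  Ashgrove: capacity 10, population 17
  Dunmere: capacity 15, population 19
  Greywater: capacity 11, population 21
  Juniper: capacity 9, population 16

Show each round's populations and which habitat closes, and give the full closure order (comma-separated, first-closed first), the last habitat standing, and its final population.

Round 1: Ashgrove=17 Dunmere=19 Elkhorn=7 Greywater=21 Juniper=16 → close Greywater (overflow 10)
  21÷4 = 5 each, +1 to first 1
Round 2: Ashgrove=23 Dunmere=24 Elkhorn=12 Juniper=21 → close Ashgrove (overflow 13)
  23÷3 = 7 each, +1 to first 2
Round 3: Dunmere=32 Elkhorn=20 Juniper=28 → close Juniper (overflow 19)
  28÷2 = 14 each, +1 to first 0
Round 4: Dunmere=46 Elkhorn=34 → close Dunmere (overflow 31)
  46÷1 = 46 each, +1 to first 0

Closure order: Greywater, Ashgrove, Juniper, Dunmere
Last habitat: Elkhorn with 80 animals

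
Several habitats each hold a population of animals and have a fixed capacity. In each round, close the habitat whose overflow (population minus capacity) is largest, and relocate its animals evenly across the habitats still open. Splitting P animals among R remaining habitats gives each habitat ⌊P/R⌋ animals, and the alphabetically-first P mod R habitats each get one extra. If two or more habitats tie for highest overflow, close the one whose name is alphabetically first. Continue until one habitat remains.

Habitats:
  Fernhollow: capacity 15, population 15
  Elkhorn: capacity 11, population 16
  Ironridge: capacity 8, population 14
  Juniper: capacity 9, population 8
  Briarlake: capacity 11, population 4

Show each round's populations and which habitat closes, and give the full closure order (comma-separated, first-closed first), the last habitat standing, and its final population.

Closure order: Ironridge, Elkhorn, Fernhollow, Juniper
Last habitat: Briarlake with 57 animals

Round 1: Briarlake=4 Elkhorn=16 Fernhollow=15 Ironridge=14 Juniper=8 → close Ironridge (overflow 6)
  14÷4 = 3 each, +1 to first 2
Round 2: Briarlake=8 Elkhorn=20 Fernhollow=18 Juniper=11 → close Elkhorn (overflow 9)
  20÷3 = 6 each, +1 to first 2
Round 3: Briarlake=15 Fernhollow=25 Juniper=17 → close Fernhollow (overflow 10)
  25÷2 = 12 each, +1 to first 1
Round 4: Briarlake=28 Juniper=29 → close Juniper (overflow 20)
  29÷1 = 29 each, +1 to first 0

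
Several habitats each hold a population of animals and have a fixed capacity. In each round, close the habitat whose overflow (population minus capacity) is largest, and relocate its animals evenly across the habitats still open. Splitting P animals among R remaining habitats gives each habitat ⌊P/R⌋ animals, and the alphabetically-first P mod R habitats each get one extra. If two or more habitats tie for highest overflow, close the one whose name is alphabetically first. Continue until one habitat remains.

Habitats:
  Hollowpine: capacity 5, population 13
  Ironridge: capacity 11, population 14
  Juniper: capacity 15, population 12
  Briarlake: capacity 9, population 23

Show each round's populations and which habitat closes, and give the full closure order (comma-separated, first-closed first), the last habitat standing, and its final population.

Closure order: Briarlake, Hollowpine, Ironridge
Last habitat: Juniper with 62 animals

Round 1: Briarlake=23 Hollowpine=13 Ironridge=14 Juniper=12 → close Briarlake (overflow 14)
  23÷3 = 7 each, +1 to first 2
Round 2: Hollowpine=21 Ironridge=22 Juniper=19 → close Hollowpine (overflow 16)
  21÷2 = 10 each, +1 to first 1
Round 3: Ironridge=33 Juniper=29 → close Ironridge (overflow 22)
  33÷1 = 33 each, +1 to first 0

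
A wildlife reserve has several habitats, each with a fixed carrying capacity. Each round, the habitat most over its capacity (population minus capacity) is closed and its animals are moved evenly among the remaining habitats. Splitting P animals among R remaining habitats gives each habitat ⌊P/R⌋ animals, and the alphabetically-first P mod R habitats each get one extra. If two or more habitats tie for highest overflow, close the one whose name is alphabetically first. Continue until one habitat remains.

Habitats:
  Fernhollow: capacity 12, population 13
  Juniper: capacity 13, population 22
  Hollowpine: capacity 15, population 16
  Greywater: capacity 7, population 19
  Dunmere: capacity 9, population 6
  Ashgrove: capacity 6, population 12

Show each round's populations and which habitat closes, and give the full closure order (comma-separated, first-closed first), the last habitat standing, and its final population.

Closure order: Greywater, Juniper, Ashgrove, Fernhollow, Hollowpine
Last habitat: Dunmere with 88 animals

Round 1: Ashgrove=12 Dunmere=6 Fernhollow=13 Greywater=19 Hollowpine=16 Juniper=22 → close Greywater (overflow 12)
  19÷5 = 3 each, +1 to first 4
Round 2: Ashgrove=16 Dunmere=10 Fernhollow=17 Hollowpine=20 Juniper=25 → close Juniper (overflow 12)
  25÷4 = 6 each, +1 to first 1
Round 3: Ashgrove=23 Dunmere=16 Fernhollow=23 Hollowpine=26 → close Ashgrove (overflow 17)
  23÷3 = 7 each, +1 to first 2
Round 4: Dunmere=24 Fernhollow=31 Hollowpine=33 → close Fernhollow (overflow 19)
  31÷2 = 15 each, +1 to first 1
Round 5: Dunmere=40 Hollowpine=48 → close Hollowpine (overflow 33)
  48÷1 = 48 each, +1 to first 0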